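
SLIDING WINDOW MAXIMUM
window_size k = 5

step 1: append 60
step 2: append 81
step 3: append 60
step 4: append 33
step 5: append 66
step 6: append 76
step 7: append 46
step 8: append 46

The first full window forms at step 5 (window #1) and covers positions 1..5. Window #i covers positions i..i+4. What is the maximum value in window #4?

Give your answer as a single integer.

step 1: append 60 -> window=[60] (not full yet)
step 2: append 81 -> window=[60, 81] (not full yet)
step 3: append 60 -> window=[60, 81, 60] (not full yet)
step 4: append 33 -> window=[60, 81, 60, 33] (not full yet)
step 5: append 66 -> window=[60, 81, 60, 33, 66] -> max=81
step 6: append 76 -> window=[81, 60, 33, 66, 76] -> max=81
step 7: append 46 -> window=[60, 33, 66, 76, 46] -> max=76
step 8: append 46 -> window=[33, 66, 76, 46, 46] -> max=76
Window #4 max = 76

Answer: 76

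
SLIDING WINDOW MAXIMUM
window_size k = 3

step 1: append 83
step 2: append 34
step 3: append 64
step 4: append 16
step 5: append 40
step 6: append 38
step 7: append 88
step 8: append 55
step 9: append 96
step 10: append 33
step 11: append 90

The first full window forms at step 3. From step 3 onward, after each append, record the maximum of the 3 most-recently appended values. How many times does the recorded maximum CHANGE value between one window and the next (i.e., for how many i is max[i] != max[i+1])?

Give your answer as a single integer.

step 1: append 83 -> window=[83] (not full yet)
step 2: append 34 -> window=[83, 34] (not full yet)
step 3: append 64 -> window=[83, 34, 64] -> max=83
step 4: append 16 -> window=[34, 64, 16] -> max=64
step 5: append 40 -> window=[64, 16, 40] -> max=64
step 6: append 38 -> window=[16, 40, 38] -> max=40
step 7: append 88 -> window=[40, 38, 88] -> max=88
step 8: append 55 -> window=[38, 88, 55] -> max=88
step 9: append 96 -> window=[88, 55, 96] -> max=96
step 10: append 33 -> window=[55, 96, 33] -> max=96
step 11: append 90 -> window=[96, 33, 90] -> max=96
Recorded maximums: 83 64 64 40 88 88 96 96 96
Changes between consecutive maximums: 4

Answer: 4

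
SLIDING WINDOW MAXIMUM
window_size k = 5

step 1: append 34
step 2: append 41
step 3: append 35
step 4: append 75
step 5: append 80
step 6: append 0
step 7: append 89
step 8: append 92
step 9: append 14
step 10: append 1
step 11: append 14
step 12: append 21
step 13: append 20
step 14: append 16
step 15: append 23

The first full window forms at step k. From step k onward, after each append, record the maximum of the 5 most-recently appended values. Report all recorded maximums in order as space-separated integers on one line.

step 1: append 34 -> window=[34] (not full yet)
step 2: append 41 -> window=[34, 41] (not full yet)
step 3: append 35 -> window=[34, 41, 35] (not full yet)
step 4: append 75 -> window=[34, 41, 35, 75] (not full yet)
step 5: append 80 -> window=[34, 41, 35, 75, 80] -> max=80
step 6: append 0 -> window=[41, 35, 75, 80, 0] -> max=80
step 7: append 89 -> window=[35, 75, 80, 0, 89] -> max=89
step 8: append 92 -> window=[75, 80, 0, 89, 92] -> max=92
step 9: append 14 -> window=[80, 0, 89, 92, 14] -> max=92
step 10: append 1 -> window=[0, 89, 92, 14, 1] -> max=92
step 11: append 14 -> window=[89, 92, 14, 1, 14] -> max=92
step 12: append 21 -> window=[92, 14, 1, 14, 21] -> max=92
step 13: append 20 -> window=[14, 1, 14, 21, 20] -> max=21
step 14: append 16 -> window=[1, 14, 21, 20, 16] -> max=21
step 15: append 23 -> window=[14, 21, 20, 16, 23] -> max=23

Answer: 80 80 89 92 92 92 92 92 21 21 23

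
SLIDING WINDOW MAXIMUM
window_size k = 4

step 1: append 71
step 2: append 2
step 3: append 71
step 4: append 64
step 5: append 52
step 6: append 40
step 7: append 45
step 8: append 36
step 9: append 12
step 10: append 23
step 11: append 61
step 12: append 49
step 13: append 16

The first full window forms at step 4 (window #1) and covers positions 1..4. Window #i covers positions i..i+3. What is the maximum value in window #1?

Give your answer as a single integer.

step 1: append 71 -> window=[71] (not full yet)
step 2: append 2 -> window=[71, 2] (not full yet)
step 3: append 71 -> window=[71, 2, 71] (not full yet)
step 4: append 64 -> window=[71, 2, 71, 64] -> max=71
Window #1 max = 71

Answer: 71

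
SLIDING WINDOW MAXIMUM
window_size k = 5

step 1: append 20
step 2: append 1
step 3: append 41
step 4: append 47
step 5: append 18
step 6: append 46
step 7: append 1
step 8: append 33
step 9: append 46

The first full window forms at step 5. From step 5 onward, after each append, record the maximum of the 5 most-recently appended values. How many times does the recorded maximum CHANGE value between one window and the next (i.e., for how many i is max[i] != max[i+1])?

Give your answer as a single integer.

Answer: 1

Derivation:
step 1: append 20 -> window=[20] (not full yet)
step 2: append 1 -> window=[20, 1] (not full yet)
step 3: append 41 -> window=[20, 1, 41] (not full yet)
step 4: append 47 -> window=[20, 1, 41, 47] (not full yet)
step 5: append 18 -> window=[20, 1, 41, 47, 18] -> max=47
step 6: append 46 -> window=[1, 41, 47, 18, 46] -> max=47
step 7: append 1 -> window=[41, 47, 18, 46, 1] -> max=47
step 8: append 33 -> window=[47, 18, 46, 1, 33] -> max=47
step 9: append 46 -> window=[18, 46, 1, 33, 46] -> max=46
Recorded maximums: 47 47 47 47 46
Changes between consecutive maximums: 1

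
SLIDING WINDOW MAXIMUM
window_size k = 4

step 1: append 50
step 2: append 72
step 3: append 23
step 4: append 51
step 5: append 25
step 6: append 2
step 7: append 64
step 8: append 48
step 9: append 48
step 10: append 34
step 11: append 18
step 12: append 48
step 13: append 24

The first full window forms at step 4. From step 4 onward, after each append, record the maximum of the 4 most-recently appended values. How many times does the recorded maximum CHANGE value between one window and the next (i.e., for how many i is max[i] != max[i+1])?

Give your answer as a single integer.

Answer: 3

Derivation:
step 1: append 50 -> window=[50] (not full yet)
step 2: append 72 -> window=[50, 72] (not full yet)
step 3: append 23 -> window=[50, 72, 23] (not full yet)
step 4: append 51 -> window=[50, 72, 23, 51] -> max=72
step 5: append 25 -> window=[72, 23, 51, 25] -> max=72
step 6: append 2 -> window=[23, 51, 25, 2] -> max=51
step 7: append 64 -> window=[51, 25, 2, 64] -> max=64
step 8: append 48 -> window=[25, 2, 64, 48] -> max=64
step 9: append 48 -> window=[2, 64, 48, 48] -> max=64
step 10: append 34 -> window=[64, 48, 48, 34] -> max=64
step 11: append 18 -> window=[48, 48, 34, 18] -> max=48
step 12: append 48 -> window=[48, 34, 18, 48] -> max=48
step 13: append 24 -> window=[34, 18, 48, 24] -> max=48
Recorded maximums: 72 72 51 64 64 64 64 48 48 48
Changes between consecutive maximums: 3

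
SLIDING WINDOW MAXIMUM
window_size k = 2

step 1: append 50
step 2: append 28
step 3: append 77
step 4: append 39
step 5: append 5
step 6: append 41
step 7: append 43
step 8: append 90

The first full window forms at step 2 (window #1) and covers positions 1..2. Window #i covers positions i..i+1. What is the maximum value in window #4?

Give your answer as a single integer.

Answer: 39

Derivation:
step 1: append 50 -> window=[50] (not full yet)
step 2: append 28 -> window=[50, 28] -> max=50
step 3: append 77 -> window=[28, 77] -> max=77
step 4: append 39 -> window=[77, 39] -> max=77
step 5: append 5 -> window=[39, 5] -> max=39
Window #4 max = 39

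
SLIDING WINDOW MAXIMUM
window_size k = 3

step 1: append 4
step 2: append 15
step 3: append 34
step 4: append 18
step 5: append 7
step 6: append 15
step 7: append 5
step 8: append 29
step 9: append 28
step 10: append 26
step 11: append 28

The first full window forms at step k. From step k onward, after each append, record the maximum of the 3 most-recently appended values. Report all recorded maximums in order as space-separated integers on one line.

Answer: 34 34 34 18 15 29 29 29 28

Derivation:
step 1: append 4 -> window=[4] (not full yet)
step 2: append 15 -> window=[4, 15] (not full yet)
step 3: append 34 -> window=[4, 15, 34] -> max=34
step 4: append 18 -> window=[15, 34, 18] -> max=34
step 5: append 7 -> window=[34, 18, 7] -> max=34
step 6: append 15 -> window=[18, 7, 15] -> max=18
step 7: append 5 -> window=[7, 15, 5] -> max=15
step 8: append 29 -> window=[15, 5, 29] -> max=29
step 9: append 28 -> window=[5, 29, 28] -> max=29
step 10: append 26 -> window=[29, 28, 26] -> max=29
step 11: append 28 -> window=[28, 26, 28] -> max=28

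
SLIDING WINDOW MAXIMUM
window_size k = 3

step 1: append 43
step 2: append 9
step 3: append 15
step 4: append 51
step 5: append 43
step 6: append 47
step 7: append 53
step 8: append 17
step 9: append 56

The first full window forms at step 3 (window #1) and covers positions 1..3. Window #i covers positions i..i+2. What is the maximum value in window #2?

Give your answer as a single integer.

Answer: 51

Derivation:
step 1: append 43 -> window=[43] (not full yet)
step 2: append 9 -> window=[43, 9] (not full yet)
step 3: append 15 -> window=[43, 9, 15] -> max=43
step 4: append 51 -> window=[9, 15, 51] -> max=51
Window #2 max = 51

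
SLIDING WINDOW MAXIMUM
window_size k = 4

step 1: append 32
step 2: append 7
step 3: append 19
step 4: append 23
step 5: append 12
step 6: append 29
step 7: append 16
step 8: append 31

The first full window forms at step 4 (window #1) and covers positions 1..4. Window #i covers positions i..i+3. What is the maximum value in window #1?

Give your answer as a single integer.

step 1: append 32 -> window=[32] (not full yet)
step 2: append 7 -> window=[32, 7] (not full yet)
step 3: append 19 -> window=[32, 7, 19] (not full yet)
step 4: append 23 -> window=[32, 7, 19, 23] -> max=32
Window #1 max = 32

Answer: 32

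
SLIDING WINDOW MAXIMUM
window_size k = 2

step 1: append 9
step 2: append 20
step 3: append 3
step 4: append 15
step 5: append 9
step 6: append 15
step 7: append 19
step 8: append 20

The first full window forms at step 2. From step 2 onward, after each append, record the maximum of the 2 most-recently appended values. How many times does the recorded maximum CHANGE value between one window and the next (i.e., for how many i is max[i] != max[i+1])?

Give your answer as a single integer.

step 1: append 9 -> window=[9] (not full yet)
step 2: append 20 -> window=[9, 20] -> max=20
step 3: append 3 -> window=[20, 3] -> max=20
step 4: append 15 -> window=[3, 15] -> max=15
step 5: append 9 -> window=[15, 9] -> max=15
step 6: append 15 -> window=[9, 15] -> max=15
step 7: append 19 -> window=[15, 19] -> max=19
step 8: append 20 -> window=[19, 20] -> max=20
Recorded maximums: 20 20 15 15 15 19 20
Changes between consecutive maximums: 3

Answer: 3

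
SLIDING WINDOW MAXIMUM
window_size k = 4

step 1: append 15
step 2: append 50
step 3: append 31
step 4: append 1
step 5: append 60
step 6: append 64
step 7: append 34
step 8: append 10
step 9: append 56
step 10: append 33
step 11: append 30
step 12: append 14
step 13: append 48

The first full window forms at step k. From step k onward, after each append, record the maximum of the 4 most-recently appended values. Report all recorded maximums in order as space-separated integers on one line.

Answer: 50 60 64 64 64 64 56 56 56 48

Derivation:
step 1: append 15 -> window=[15] (not full yet)
step 2: append 50 -> window=[15, 50] (not full yet)
step 3: append 31 -> window=[15, 50, 31] (not full yet)
step 4: append 1 -> window=[15, 50, 31, 1] -> max=50
step 5: append 60 -> window=[50, 31, 1, 60] -> max=60
step 6: append 64 -> window=[31, 1, 60, 64] -> max=64
step 7: append 34 -> window=[1, 60, 64, 34] -> max=64
step 8: append 10 -> window=[60, 64, 34, 10] -> max=64
step 9: append 56 -> window=[64, 34, 10, 56] -> max=64
step 10: append 33 -> window=[34, 10, 56, 33] -> max=56
step 11: append 30 -> window=[10, 56, 33, 30] -> max=56
step 12: append 14 -> window=[56, 33, 30, 14] -> max=56
step 13: append 48 -> window=[33, 30, 14, 48] -> max=48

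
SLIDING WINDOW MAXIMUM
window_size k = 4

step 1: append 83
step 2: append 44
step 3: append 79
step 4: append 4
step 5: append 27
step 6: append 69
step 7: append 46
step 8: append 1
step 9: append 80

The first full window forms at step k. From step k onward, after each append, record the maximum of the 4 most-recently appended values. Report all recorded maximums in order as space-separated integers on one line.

Answer: 83 79 79 69 69 80

Derivation:
step 1: append 83 -> window=[83] (not full yet)
step 2: append 44 -> window=[83, 44] (not full yet)
step 3: append 79 -> window=[83, 44, 79] (not full yet)
step 4: append 4 -> window=[83, 44, 79, 4] -> max=83
step 5: append 27 -> window=[44, 79, 4, 27] -> max=79
step 6: append 69 -> window=[79, 4, 27, 69] -> max=79
step 7: append 46 -> window=[4, 27, 69, 46] -> max=69
step 8: append 1 -> window=[27, 69, 46, 1] -> max=69
step 9: append 80 -> window=[69, 46, 1, 80] -> max=80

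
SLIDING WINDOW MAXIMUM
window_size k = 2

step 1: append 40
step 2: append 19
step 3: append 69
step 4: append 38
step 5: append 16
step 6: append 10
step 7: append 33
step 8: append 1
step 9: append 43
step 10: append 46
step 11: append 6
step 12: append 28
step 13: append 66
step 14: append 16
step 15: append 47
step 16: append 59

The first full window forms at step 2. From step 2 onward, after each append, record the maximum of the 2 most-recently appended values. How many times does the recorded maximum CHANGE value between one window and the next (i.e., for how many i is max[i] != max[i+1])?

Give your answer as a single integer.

step 1: append 40 -> window=[40] (not full yet)
step 2: append 19 -> window=[40, 19] -> max=40
step 3: append 69 -> window=[19, 69] -> max=69
step 4: append 38 -> window=[69, 38] -> max=69
step 5: append 16 -> window=[38, 16] -> max=38
step 6: append 10 -> window=[16, 10] -> max=16
step 7: append 33 -> window=[10, 33] -> max=33
step 8: append 1 -> window=[33, 1] -> max=33
step 9: append 43 -> window=[1, 43] -> max=43
step 10: append 46 -> window=[43, 46] -> max=46
step 11: append 6 -> window=[46, 6] -> max=46
step 12: append 28 -> window=[6, 28] -> max=28
step 13: append 66 -> window=[28, 66] -> max=66
step 14: append 16 -> window=[66, 16] -> max=66
step 15: append 47 -> window=[16, 47] -> max=47
step 16: append 59 -> window=[47, 59] -> max=59
Recorded maximums: 40 69 69 38 16 33 33 43 46 46 28 66 66 47 59
Changes between consecutive maximums: 10

Answer: 10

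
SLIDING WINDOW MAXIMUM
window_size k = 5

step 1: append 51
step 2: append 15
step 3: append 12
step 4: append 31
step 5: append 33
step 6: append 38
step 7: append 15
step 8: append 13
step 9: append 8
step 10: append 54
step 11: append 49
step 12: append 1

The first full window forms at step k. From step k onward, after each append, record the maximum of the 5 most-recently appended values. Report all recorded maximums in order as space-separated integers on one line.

step 1: append 51 -> window=[51] (not full yet)
step 2: append 15 -> window=[51, 15] (not full yet)
step 3: append 12 -> window=[51, 15, 12] (not full yet)
step 4: append 31 -> window=[51, 15, 12, 31] (not full yet)
step 5: append 33 -> window=[51, 15, 12, 31, 33] -> max=51
step 6: append 38 -> window=[15, 12, 31, 33, 38] -> max=38
step 7: append 15 -> window=[12, 31, 33, 38, 15] -> max=38
step 8: append 13 -> window=[31, 33, 38, 15, 13] -> max=38
step 9: append 8 -> window=[33, 38, 15, 13, 8] -> max=38
step 10: append 54 -> window=[38, 15, 13, 8, 54] -> max=54
step 11: append 49 -> window=[15, 13, 8, 54, 49] -> max=54
step 12: append 1 -> window=[13, 8, 54, 49, 1] -> max=54

Answer: 51 38 38 38 38 54 54 54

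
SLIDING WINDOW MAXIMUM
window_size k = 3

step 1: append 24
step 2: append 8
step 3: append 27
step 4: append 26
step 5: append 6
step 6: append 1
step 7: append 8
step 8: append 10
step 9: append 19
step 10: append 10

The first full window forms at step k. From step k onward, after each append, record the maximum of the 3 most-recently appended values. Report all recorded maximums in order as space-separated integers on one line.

step 1: append 24 -> window=[24] (not full yet)
step 2: append 8 -> window=[24, 8] (not full yet)
step 3: append 27 -> window=[24, 8, 27] -> max=27
step 4: append 26 -> window=[8, 27, 26] -> max=27
step 5: append 6 -> window=[27, 26, 6] -> max=27
step 6: append 1 -> window=[26, 6, 1] -> max=26
step 7: append 8 -> window=[6, 1, 8] -> max=8
step 8: append 10 -> window=[1, 8, 10] -> max=10
step 9: append 19 -> window=[8, 10, 19] -> max=19
step 10: append 10 -> window=[10, 19, 10] -> max=19

Answer: 27 27 27 26 8 10 19 19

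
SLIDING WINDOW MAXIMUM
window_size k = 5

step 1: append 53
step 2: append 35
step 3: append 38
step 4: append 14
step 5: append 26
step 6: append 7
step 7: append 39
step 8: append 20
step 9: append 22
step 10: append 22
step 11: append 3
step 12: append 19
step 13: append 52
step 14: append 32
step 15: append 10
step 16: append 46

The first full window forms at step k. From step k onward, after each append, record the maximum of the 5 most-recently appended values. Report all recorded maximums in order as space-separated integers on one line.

step 1: append 53 -> window=[53] (not full yet)
step 2: append 35 -> window=[53, 35] (not full yet)
step 3: append 38 -> window=[53, 35, 38] (not full yet)
step 4: append 14 -> window=[53, 35, 38, 14] (not full yet)
step 5: append 26 -> window=[53, 35, 38, 14, 26] -> max=53
step 6: append 7 -> window=[35, 38, 14, 26, 7] -> max=38
step 7: append 39 -> window=[38, 14, 26, 7, 39] -> max=39
step 8: append 20 -> window=[14, 26, 7, 39, 20] -> max=39
step 9: append 22 -> window=[26, 7, 39, 20, 22] -> max=39
step 10: append 22 -> window=[7, 39, 20, 22, 22] -> max=39
step 11: append 3 -> window=[39, 20, 22, 22, 3] -> max=39
step 12: append 19 -> window=[20, 22, 22, 3, 19] -> max=22
step 13: append 52 -> window=[22, 22, 3, 19, 52] -> max=52
step 14: append 32 -> window=[22, 3, 19, 52, 32] -> max=52
step 15: append 10 -> window=[3, 19, 52, 32, 10] -> max=52
step 16: append 46 -> window=[19, 52, 32, 10, 46] -> max=52

Answer: 53 38 39 39 39 39 39 22 52 52 52 52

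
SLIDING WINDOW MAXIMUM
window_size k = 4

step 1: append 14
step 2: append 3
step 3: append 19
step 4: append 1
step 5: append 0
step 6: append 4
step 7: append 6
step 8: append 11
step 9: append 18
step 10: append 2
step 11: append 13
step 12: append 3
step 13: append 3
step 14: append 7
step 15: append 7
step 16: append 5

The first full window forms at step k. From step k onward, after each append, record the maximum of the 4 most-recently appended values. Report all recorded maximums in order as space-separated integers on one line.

Answer: 19 19 19 6 11 18 18 18 18 13 13 7 7

Derivation:
step 1: append 14 -> window=[14] (not full yet)
step 2: append 3 -> window=[14, 3] (not full yet)
step 3: append 19 -> window=[14, 3, 19] (not full yet)
step 4: append 1 -> window=[14, 3, 19, 1] -> max=19
step 5: append 0 -> window=[3, 19, 1, 0] -> max=19
step 6: append 4 -> window=[19, 1, 0, 4] -> max=19
step 7: append 6 -> window=[1, 0, 4, 6] -> max=6
step 8: append 11 -> window=[0, 4, 6, 11] -> max=11
step 9: append 18 -> window=[4, 6, 11, 18] -> max=18
step 10: append 2 -> window=[6, 11, 18, 2] -> max=18
step 11: append 13 -> window=[11, 18, 2, 13] -> max=18
step 12: append 3 -> window=[18, 2, 13, 3] -> max=18
step 13: append 3 -> window=[2, 13, 3, 3] -> max=13
step 14: append 7 -> window=[13, 3, 3, 7] -> max=13
step 15: append 7 -> window=[3, 3, 7, 7] -> max=7
step 16: append 5 -> window=[3, 7, 7, 5] -> max=7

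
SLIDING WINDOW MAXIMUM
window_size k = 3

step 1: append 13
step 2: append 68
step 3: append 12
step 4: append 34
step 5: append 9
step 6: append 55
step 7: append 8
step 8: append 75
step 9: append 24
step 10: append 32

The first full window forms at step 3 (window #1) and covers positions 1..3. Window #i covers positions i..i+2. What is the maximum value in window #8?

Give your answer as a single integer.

step 1: append 13 -> window=[13] (not full yet)
step 2: append 68 -> window=[13, 68] (not full yet)
step 3: append 12 -> window=[13, 68, 12] -> max=68
step 4: append 34 -> window=[68, 12, 34] -> max=68
step 5: append 9 -> window=[12, 34, 9] -> max=34
step 6: append 55 -> window=[34, 9, 55] -> max=55
step 7: append 8 -> window=[9, 55, 8] -> max=55
step 8: append 75 -> window=[55, 8, 75] -> max=75
step 9: append 24 -> window=[8, 75, 24] -> max=75
step 10: append 32 -> window=[75, 24, 32] -> max=75
Window #8 max = 75

Answer: 75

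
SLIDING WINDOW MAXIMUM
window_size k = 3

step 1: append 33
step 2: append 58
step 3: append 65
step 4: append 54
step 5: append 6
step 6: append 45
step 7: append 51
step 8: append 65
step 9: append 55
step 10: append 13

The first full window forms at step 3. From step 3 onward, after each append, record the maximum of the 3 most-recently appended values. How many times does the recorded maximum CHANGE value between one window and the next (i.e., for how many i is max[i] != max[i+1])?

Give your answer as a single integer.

Answer: 3

Derivation:
step 1: append 33 -> window=[33] (not full yet)
step 2: append 58 -> window=[33, 58] (not full yet)
step 3: append 65 -> window=[33, 58, 65] -> max=65
step 4: append 54 -> window=[58, 65, 54] -> max=65
step 5: append 6 -> window=[65, 54, 6] -> max=65
step 6: append 45 -> window=[54, 6, 45] -> max=54
step 7: append 51 -> window=[6, 45, 51] -> max=51
step 8: append 65 -> window=[45, 51, 65] -> max=65
step 9: append 55 -> window=[51, 65, 55] -> max=65
step 10: append 13 -> window=[65, 55, 13] -> max=65
Recorded maximums: 65 65 65 54 51 65 65 65
Changes between consecutive maximums: 3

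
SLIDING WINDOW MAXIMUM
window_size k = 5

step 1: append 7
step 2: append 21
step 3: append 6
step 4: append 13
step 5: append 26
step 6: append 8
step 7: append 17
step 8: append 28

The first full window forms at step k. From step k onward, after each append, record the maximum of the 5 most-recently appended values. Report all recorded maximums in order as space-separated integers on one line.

step 1: append 7 -> window=[7] (not full yet)
step 2: append 21 -> window=[7, 21] (not full yet)
step 3: append 6 -> window=[7, 21, 6] (not full yet)
step 4: append 13 -> window=[7, 21, 6, 13] (not full yet)
step 5: append 26 -> window=[7, 21, 6, 13, 26] -> max=26
step 6: append 8 -> window=[21, 6, 13, 26, 8] -> max=26
step 7: append 17 -> window=[6, 13, 26, 8, 17] -> max=26
step 8: append 28 -> window=[13, 26, 8, 17, 28] -> max=28

Answer: 26 26 26 28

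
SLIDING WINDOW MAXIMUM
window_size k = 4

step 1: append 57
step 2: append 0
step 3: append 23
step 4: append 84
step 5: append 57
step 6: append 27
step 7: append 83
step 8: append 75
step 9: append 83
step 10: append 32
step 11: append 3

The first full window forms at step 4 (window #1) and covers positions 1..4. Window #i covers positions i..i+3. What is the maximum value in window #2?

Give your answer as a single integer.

step 1: append 57 -> window=[57] (not full yet)
step 2: append 0 -> window=[57, 0] (not full yet)
step 3: append 23 -> window=[57, 0, 23] (not full yet)
step 4: append 84 -> window=[57, 0, 23, 84] -> max=84
step 5: append 57 -> window=[0, 23, 84, 57] -> max=84
Window #2 max = 84

Answer: 84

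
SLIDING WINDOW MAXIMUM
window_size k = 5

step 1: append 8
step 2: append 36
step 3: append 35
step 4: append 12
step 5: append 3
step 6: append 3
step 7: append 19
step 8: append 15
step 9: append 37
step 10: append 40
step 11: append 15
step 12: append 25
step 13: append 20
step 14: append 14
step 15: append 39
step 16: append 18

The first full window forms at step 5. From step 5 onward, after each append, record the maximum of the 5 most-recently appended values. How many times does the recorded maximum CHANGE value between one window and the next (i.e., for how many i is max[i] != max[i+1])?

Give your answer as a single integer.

step 1: append 8 -> window=[8] (not full yet)
step 2: append 36 -> window=[8, 36] (not full yet)
step 3: append 35 -> window=[8, 36, 35] (not full yet)
step 4: append 12 -> window=[8, 36, 35, 12] (not full yet)
step 5: append 3 -> window=[8, 36, 35, 12, 3] -> max=36
step 6: append 3 -> window=[36, 35, 12, 3, 3] -> max=36
step 7: append 19 -> window=[35, 12, 3, 3, 19] -> max=35
step 8: append 15 -> window=[12, 3, 3, 19, 15] -> max=19
step 9: append 37 -> window=[3, 3, 19, 15, 37] -> max=37
step 10: append 40 -> window=[3, 19, 15, 37, 40] -> max=40
step 11: append 15 -> window=[19, 15, 37, 40, 15] -> max=40
step 12: append 25 -> window=[15, 37, 40, 15, 25] -> max=40
step 13: append 20 -> window=[37, 40, 15, 25, 20] -> max=40
step 14: append 14 -> window=[40, 15, 25, 20, 14] -> max=40
step 15: append 39 -> window=[15, 25, 20, 14, 39] -> max=39
step 16: append 18 -> window=[25, 20, 14, 39, 18] -> max=39
Recorded maximums: 36 36 35 19 37 40 40 40 40 40 39 39
Changes between consecutive maximums: 5

Answer: 5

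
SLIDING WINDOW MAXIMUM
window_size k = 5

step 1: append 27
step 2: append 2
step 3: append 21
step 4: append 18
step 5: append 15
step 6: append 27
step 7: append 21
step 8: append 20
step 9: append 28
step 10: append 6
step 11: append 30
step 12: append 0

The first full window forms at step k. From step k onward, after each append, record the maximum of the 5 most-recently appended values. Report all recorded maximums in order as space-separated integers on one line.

step 1: append 27 -> window=[27] (not full yet)
step 2: append 2 -> window=[27, 2] (not full yet)
step 3: append 21 -> window=[27, 2, 21] (not full yet)
step 4: append 18 -> window=[27, 2, 21, 18] (not full yet)
step 5: append 15 -> window=[27, 2, 21, 18, 15] -> max=27
step 6: append 27 -> window=[2, 21, 18, 15, 27] -> max=27
step 7: append 21 -> window=[21, 18, 15, 27, 21] -> max=27
step 8: append 20 -> window=[18, 15, 27, 21, 20] -> max=27
step 9: append 28 -> window=[15, 27, 21, 20, 28] -> max=28
step 10: append 6 -> window=[27, 21, 20, 28, 6] -> max=28
step 11: append 30 -> window=[21, 20, 28, 6, 30] -> max=30
step 12: append 0 -> window=[20, 28, 6, 30, 0] -> max=30

Answer: 27 27 27 27 28 28 30 30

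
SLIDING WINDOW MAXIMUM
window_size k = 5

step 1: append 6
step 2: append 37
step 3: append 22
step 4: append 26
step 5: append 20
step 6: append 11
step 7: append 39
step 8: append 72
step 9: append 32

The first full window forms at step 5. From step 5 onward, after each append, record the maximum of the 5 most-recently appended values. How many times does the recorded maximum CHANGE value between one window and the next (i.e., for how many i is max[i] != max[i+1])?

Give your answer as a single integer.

Answer: 2

Derivation:
step 1: append 6 -> window=[6] (not full yet)
step 2: append 37 -> window=[6, 37] (not full yet)
step 3: append 22 -> window=[6, 37, 22] (not full yet)
step 4: append 26 -> window=[6, 37, 22, 26] (not full yet)
step 5: append 20 -> window=[6, 37, 22, 26, 20] -> max=37
step 6: append 11 -> window=[37, 22, 26, 20, 11] -> max=37
step 7: append 39 -> window=[22, 26, 20, 11, 39] -> max=39
step 8: append 72 -> window=[26, 20, 11, 39, 72] -> max=72
step 9: append 32 -> window=[20, 11, 39, 72, 32] -> max=72
Recorded maximums: 37 37 39 72 72
Changes between consecutive maximums: 2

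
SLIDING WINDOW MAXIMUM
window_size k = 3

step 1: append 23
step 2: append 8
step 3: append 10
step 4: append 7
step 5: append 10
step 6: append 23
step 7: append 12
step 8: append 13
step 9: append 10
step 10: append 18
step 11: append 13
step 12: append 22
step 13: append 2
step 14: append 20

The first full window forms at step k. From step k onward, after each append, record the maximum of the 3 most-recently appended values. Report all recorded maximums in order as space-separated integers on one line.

Answer: 23 10 10 23 23 23 13 18 18 22 22 22

Derivation:
step 1: append 23 -> window=[23] (not full yet)
step 2: append 8 -> window=[23, 8] (not full yet)
step 3: append 10 -> window=[23, 8, 10] -> max=23
step 4: append 7 -> window=[8, 10, 7] -> max=10
step 5: append 10 -> window=[10, 7, 10] -> max=10
step 6: append 23 -> window=[7, 10, 23] -> max=23
step 7: append 12 -> window=[10, 23, 12] -> max=23
step 8: append 13 -> window=[23, 12, 13] -> max=23
step 9: append 10 -> window=[12, 13, 10] -> max=13
step 10: append 18 -> window=[13, 10, 18] -> max=18
step 11: append 13 -> window=[10, 18, 13] -> max=18
step 12: append 22 -> window=[18, 13, 22] -> max=22
step 13: append 2 -> window=[13, 22, 2] -> max=22
step 14: append 20 -> window=[22, 2, 20] -> max=22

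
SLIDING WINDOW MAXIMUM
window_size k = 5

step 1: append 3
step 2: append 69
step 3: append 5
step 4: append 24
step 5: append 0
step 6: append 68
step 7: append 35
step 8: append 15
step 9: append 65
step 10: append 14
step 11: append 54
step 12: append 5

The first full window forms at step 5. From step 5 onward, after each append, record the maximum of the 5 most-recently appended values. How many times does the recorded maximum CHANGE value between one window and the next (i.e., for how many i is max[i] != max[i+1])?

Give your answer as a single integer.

Answer: 2

Derivation:
step 1: append 3 -> window=[3] (not full yet)
step 2: append 69 -> window=[3, 69] (not full yet)
step 3: append 5 -> window=[3, 69, 5] (not full yet)
step 4: append 24 -> window=[3, 69, 5, 24] (not full yet)
step 5: append 0 -> window=[3, 69, 5, 24, 0] -> max=69
step 6: append 68 -> window=[69, 5, 24, 0, 68] -> max=69
step 7: append 35 -> window=[5, 24, 0, 68, 35] -> max=68
step 8: append 15 -> window=[24, 0, 68, 35, 15] -> max=68
step 9: append 65 -> window=[0, 68, 35, 15, 65] -> max=68
step 10: append 14 -> window=[68, 35, 15, 65, 14] -> max=68
step 11: append 54 -> window=[35, 15, 65, 14, 54] -> max=65
step 12: append 5 -> window=[15, 65, 14, 54, 5] -> max=65
Recorded maximums: 69 69 68 68 68 68 65 65
Changes between consecutive maximums: 2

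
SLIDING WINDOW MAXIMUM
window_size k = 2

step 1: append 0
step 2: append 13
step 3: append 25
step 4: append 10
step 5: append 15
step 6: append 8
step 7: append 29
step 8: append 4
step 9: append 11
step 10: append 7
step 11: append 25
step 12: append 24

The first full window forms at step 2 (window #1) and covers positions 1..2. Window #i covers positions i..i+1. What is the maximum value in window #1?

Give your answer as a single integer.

Answer: 13

Derivation:
step 1: append 0 -> window=[0] (not full yet)
step 2: append 13 -> window=[0, 13] -> max=13
Window #1 max = 13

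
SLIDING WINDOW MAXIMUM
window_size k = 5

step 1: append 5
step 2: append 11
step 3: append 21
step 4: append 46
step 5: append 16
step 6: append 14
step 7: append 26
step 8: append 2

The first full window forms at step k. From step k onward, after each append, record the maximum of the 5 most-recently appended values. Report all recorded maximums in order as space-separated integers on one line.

step 1: append 5 -> window=[5] (not full yet)
step 2: append 11 -> window=[5, 11] (not full yet)
step 3: append 21 -> window=[5, 11, 21] (not full yet)
step 4: append 46 -> window=[5, 11, 21, 46] (not full yet)
step 5: append 16 -> window=[5, 11, 21, 46, 16] -> max=46
step 6: append 14 -> window=[11, 21, 46, 16, 14] -> max=46
step 7: append 26 -> window=[21, 46, 16, 14, 26] -> max=46
step 8: append 2 -> window=[46, 16, 14, 26, 2] -> max=46

Answer: 46 46 46 46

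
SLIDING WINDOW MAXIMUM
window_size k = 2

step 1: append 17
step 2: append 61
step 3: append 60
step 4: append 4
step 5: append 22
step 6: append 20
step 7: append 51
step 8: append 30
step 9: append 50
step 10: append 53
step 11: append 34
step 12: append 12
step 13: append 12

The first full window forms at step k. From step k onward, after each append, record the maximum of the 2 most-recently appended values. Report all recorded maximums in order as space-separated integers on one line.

Answer: 61 61 60 22 22 51 51 50 53 53 34 12

Derivation:
step 1: append 17 -> window=[17] (not full yet)
step 2: append 61 -> window=[17, 61] -> max=61
step 3: append 60 -> window=[61, 60] -> max=61
step 4: append 4 -> window=[60, 4] -> max=60
step 5: append 22 -> window=[4, 22] -> max=22
step 6: append 20 -> window=[22, 20] -> max=22
step 7: append 51 -> window=[20, 51] -> max=51
step 8: append 30 -> window=[51, 30] -> max=51
step 9: append 50 -> window=[30, 50] -> max=50
step 10: append 53 -> window=[50, 53] -> max=53
step 11: append 34 -> window=[53, 34] -> max=53
step 12: append 12 -> window=[34, 12] -> max=34
step 13: append 12 -> window=[12, 12] -> max=12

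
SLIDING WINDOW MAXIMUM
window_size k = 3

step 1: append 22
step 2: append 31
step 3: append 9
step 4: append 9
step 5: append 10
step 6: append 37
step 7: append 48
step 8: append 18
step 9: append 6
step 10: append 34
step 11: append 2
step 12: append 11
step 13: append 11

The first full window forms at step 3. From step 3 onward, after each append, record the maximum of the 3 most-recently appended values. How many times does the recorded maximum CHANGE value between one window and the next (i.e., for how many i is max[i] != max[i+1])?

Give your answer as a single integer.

Answer: 5

Derivation:
step 1: append 22 -> window=[22] (not full yet)
step 2: append 31 -> window=[22, 31] (not full yet)
step 3: append 9 -> window=[22, 31, 9] -> max=31
step 4: append 9 -> window=[31, 9, 9] -> max=31
step 5: append 10 -> window=[9, 9, 10] -> max=10
step 6: append 37 -> window=[9, 10, 37] -> max=37
step 7: append 48 -> window=[10, 37, 48] -> max=48
step 8: append 18 -> window=[37, 48, 18] -> max=48
step 9: append 6 -> window=[48, 18, 6] -> max=48
step 10: append 34 -> window=[18, 6, 34] -> max=34
step 11: append 2 -> window=[6, 34, 2] -> max=34
step 12: append 11 -> window=[34, 2, 11] -> max=34
step 13: append 11 -> window=[2, 11, 11] -> max=11
Recorded maximums: 31 31 10 37 48 48 48 34 34 34 11
Changes between consecutive maximums: 5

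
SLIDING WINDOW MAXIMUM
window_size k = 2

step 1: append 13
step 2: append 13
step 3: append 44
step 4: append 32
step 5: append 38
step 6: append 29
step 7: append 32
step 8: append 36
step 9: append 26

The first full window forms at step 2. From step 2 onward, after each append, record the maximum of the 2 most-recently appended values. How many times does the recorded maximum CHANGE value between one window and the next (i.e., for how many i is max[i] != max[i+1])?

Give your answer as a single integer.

Answer: 4

Derivation:
step 1: append 13 -> window=[13] (not full yet)
step 2: append 13 -> window=[13, 13] -> max=13
step 3: append 44 -> window=[13, 44] -> max=44
step 4: append 32 -> window=[44, 32] -> max=44
step 5: append 38 -> window=[32, 38] -> max=38
step 6: append 29 -> window=[38, 29] -> max=38
step 7: append 32 -> window=[29, 32] -> max=32
step 8: append 36 -> window=[32, 36] -> max=36
step 9: append 26 -> window=[36, 26] -> max=36
Recorded maximums: 13 44 44 38 38 32 36 36
Changes between consecutive maximums: 4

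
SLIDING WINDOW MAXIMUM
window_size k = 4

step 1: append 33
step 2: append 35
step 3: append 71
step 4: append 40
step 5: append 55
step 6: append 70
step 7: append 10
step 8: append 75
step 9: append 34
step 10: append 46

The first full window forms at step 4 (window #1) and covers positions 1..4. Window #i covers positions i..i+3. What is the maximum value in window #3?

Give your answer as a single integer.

Answer: 71

Derivation:
step 1: append 33 -> window=[33] (not full yet)
step 2: append 35 -> window=[33, 35] (not full yet)
step 3: append 71 -> window=[33, 35, 71] (not full yet)
step 4: append 40 -> window=[33, 35, 71, 40] -> max=71
step 5: append 55 -> window=[35, 71, 40, 55] -> max=71
step 6: append 70 -> window=[71, 40, 55, 70] -> max=71
Window #3 max = 71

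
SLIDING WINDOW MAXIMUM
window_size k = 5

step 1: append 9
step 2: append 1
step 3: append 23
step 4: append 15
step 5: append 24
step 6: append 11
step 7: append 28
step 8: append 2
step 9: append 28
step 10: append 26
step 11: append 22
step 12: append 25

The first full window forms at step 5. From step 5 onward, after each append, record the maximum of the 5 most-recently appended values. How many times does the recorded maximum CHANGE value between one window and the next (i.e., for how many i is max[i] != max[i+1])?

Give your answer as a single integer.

step 1: append 9 -> window=[9] (not full yet)
step 2: append 1 -> window=[9, 1] (not full yet)
step 3: append 23 -> window=[9, 1, 23] (not full yet)
step 4: append 15 -> window=[9, 1, 23, 15] (not full yet)
step 5: append 24 -> window=[9, 1, 23, 15, 24] -> max=24
step 6: append 11 -> window=[1, 23, 15, 24, 11] -> max=24
step 7: append 28 -> window=[23, 15, 24, 11, 28] -> max=28
step 8: append 2 -> window=[15, 24, 11, 28, 2] -> max=28
step 9: append 28 -> window=[24, 11, 28, 2, 28] -> max=28
step 10: append 26 -> window=[11, 28, 2, 28, 26] -> max=28
step 11: append 22 -> window=[28, 2, 28, 26, 22] -> max=28
step 12: append 25 -> window=[2, 28, 26, 22, 25] -> max=28
Recorded maximums: 24 24 28 28 28 28 28 28
Changes between consecutive maximums: 1

Answer: 1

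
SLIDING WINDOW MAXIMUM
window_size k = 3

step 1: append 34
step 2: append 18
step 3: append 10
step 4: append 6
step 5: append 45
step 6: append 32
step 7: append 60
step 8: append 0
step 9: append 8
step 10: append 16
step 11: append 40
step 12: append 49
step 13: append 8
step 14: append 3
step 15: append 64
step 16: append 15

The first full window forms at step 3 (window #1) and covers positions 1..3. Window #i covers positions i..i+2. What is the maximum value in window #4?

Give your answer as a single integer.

Answer: 45

Derivation:
step 1: append 34 -> window=[34] (not full yet)
step 2: append 18 -> window=[34, 18] (not full yet)
step 3: append 10 -> window=[34, 18, 10] -> max=34
step 4: append 6 -> window=[18, 10, 6] -> max=18
step 5: append 45 -> window=[10, 6, 45] -> max=45
step 6: append 32 -> window=[6, 45, 32] -> max=45
Window #4 max = 45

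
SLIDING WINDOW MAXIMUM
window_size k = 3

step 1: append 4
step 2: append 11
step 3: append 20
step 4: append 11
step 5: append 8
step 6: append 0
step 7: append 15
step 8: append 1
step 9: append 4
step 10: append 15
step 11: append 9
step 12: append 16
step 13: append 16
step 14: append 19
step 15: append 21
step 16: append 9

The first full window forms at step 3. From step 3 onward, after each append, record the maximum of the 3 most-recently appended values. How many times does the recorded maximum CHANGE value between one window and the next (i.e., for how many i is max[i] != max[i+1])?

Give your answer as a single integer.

Answer: 5

Derivation:
step 1: append 4 -> window=[4] (not full yet)
step 2: append 11 -> window=[4, 11] (not full yet)
step 3: append 20 -> window=[4, 11, 20] -> max=20
step 4: append 11 -> window=[11, 20, 11] -> max=20
step 5: append 8 -> window=[20, 11, 8] -> max=20
step 6: append 0 -> window=[11, 8, 0] -> max=11
step 7: append 15 -> window=[8, 0, 15] -> max=15
step 8: append 1 -> window=[0, 15, 1] -> max=15
step 9: append 4 -> window=[15, 1, 4] -> max=15
step 10: append 15 -> window=[1, 4, 15] -> max=15
step 11: append 9 -> window=[4, 15, 9] -> max=15
step 12: append 16 -> window=[15, 9, 16] -> max=16
step 13: append 16 -> window=[9, 16, 16] -> max=16
step 14: append 19 -> window=[16, 16, 19] -> max=19
step 15: append 21 -> window=[16, 19, 21] -> max=21
step 16: append 9 -> window=[19, 21, 9] -> max=21
Recorded maximums: 20 20 20 11 15 15 15 15 15 16 16 19 21 21
Changes between consecutive maximums: 5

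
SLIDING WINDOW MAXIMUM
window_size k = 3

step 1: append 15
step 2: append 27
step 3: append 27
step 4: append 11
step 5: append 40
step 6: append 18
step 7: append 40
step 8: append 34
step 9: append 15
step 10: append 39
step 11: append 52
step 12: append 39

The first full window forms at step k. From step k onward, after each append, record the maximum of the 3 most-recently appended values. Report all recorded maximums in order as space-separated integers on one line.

Answer: 27 27 40 40 40 40 40 39 52 52

Derivation:
step 1: append 15 -> window=[15] (not full yet)
step 2: append 27 -> window=[15, 27] (not full yet)
step 3: append 27 -> window=[15, 27, 27] -> max=27
step 4: append 11 -> window=[27, 27, 11] -> max=27
step 5: append 40 -> window=[27, 11, 40] -> max=40
step 6: append 18 -> window=[11, 40, 18] -> max=40
step 7: append 40 -> window=[40, 18, 40] -> max=40
step 8: append 34 -> window=[18, 40, 34] -> max=40
step 9: append 15 -> window=[40, 34, 15] -> max=40
step 10: append 39 -> window=[34, 15, 39] -> max=39
step 11: append 52 -> window=[15, 39, 52] -> max=52
step 12: append 39 -> window=[39, 52, 39] -> max=52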